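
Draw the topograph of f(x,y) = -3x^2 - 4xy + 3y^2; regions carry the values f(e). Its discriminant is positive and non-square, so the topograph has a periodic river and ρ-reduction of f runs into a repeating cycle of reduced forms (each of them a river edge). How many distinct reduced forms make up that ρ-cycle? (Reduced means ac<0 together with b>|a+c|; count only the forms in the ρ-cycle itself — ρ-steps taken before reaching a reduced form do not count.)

D = 52, ⌊√D⌋ = 7
descent: ρ → (3,4,-3)  [lands on river]
river: ρ → (-3,2,4)
river: ρ → (4,6,-1)
river: ρ → (-1,6,4)
river: ρ → (4,2,-3)
river: ρ → (-3,4,3)
river: ρ → (3,2,-4)
river: ρ → (-4,6,1)
river: ρ → (1,6,-4)
river: ρ → (-4,2,3)
ρ-cycle length = 10 (tail of 1 descent step not counted)

10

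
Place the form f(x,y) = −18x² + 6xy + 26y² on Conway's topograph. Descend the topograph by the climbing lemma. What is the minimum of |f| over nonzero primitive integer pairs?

descent: ρ → (26,-6,-18)
descent: ρ → (-18,42,2)  [lands on river]
river: ρ → (2,42,-18)
river: ρ → (-18,30,14)
river: ρ → (14,26,-22)
river: ρ → (-22,18,18)
river: ρ → (18,18,-22)
river: ρ → (-22,26,14)
river: ρ → (14,30,-18)
closes: descent 2, river 8
min |a| on river = 2

2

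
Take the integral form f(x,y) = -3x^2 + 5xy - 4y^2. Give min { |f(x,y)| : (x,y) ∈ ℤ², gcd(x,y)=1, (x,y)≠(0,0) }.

translate: b→1 (≡-5 mod 6), so (3,-5,4)→(3,1,2)
flip: (3,1,2)→(2,-1,3)
reduced (well bottom): (2,-1,3) with a≤c, −a<b≤a
well minimum |f| = |-2| = 2 (negative-definite)

2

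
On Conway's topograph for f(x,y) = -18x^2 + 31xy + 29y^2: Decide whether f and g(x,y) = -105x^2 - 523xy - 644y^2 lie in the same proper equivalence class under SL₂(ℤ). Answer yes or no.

D₁ = 3049, D₂ = 3049
river cycle of f (length 170): (29, 27, -20), (-20, 53, 3), (3, 55, -2), (-2, 53, 30), (30, 7, -25), (-25, 43, 12), (12, 53, -5), (-5, 47, 42), (42, 37, -10), (-10, 43, 30), … (160 more)
river cycle of g (length 170): (-18, 31, 29), (29, 27, -20), (-20, 53, 3), (3, 55, -2), (-2, 53, 30), (30, 7, -25), (-25, 43, 12), (12, 53, -5), (-5, 47, 42), (42, 37, -10), … (160 more)
cycles coincide ⇒ equivalent

yes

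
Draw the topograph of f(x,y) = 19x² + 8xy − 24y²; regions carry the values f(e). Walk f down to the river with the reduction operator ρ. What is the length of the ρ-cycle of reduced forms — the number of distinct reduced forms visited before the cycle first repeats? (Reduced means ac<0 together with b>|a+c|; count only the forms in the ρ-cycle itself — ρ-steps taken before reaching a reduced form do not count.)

D = 1888, ⌊√D⌋ = 43
river: ρ → (-24,40,3)
river: ρ → (3,38,-37)
river: ρ → (-37,36,4)
river: ρ → (4,36,-37)
river: ρ → (-37,38,3)
river: ρ → (3,40,-24)
river: ρ → (-24,8,19)
river: ρ → (19,30,-13)
river: ρ → (-13,22,27)
river: ρ → (27,32,-8)
river: ρ → (-8,32,27)
river: ρ → (27,22,-13)
river: ρ → (-13,30,19)
river: ρ → (19,8,-24)
ρ-cycle length = 14 (tail of 0 descent steps not counted)

14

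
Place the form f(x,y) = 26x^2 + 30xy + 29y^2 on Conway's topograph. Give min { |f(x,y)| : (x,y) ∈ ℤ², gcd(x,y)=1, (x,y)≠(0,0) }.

translate: b→-22 (≡30 mod 52), so (26,30,29)→(26,-22,25)
flip: (26,-22,25)→(25,22,26)
reduced (well bottom): (25,22,26) with a≤c, −a<b≤a
well minimum = a = 25

25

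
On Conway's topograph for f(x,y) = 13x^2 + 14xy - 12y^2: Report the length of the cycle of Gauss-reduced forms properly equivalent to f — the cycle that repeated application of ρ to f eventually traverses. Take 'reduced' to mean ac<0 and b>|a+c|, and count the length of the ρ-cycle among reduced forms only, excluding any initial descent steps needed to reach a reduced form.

D = 820, ⌊√D⌋ = 28
river: ρ → (-12,10,15)
river: ρ → (15,20,-7)
river: ρ → (-7,22,12)
river: ρ → (12,26,-3)
river: ρ → (-3,28,3)
river: ρ → (3,26,-12)
river: ρ → (-12,22,7)
river: ρ → (7,20,-15)
river: ρ → (-15,10,12)
river: ρ → (12,14,-13)
river: ρ → (-13,12,13)
river: ρ → (13,14,-12)
ρ-cycle length = 12 (tail of 0 descent steps not counted)

12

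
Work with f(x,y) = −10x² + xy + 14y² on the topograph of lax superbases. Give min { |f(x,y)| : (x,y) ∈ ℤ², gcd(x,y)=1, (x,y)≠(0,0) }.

descent: ρ → (14,-1,-10)
descent: ρ → (-10,21,3)  [lands on river]
river: ρ → (3,21,-10)
river: ρ → (-10,19,5)
river: ρ → (5,21,-6)
river: ρ → (-6,15,14)
river: ρ → (14,13,-7)
river: ρ → (-7,15,12)
river: ρ → (12,9,-10)
river: ρ → (-10,11,11)
river: ρ → (11,11,-10)
river: ρ → (-10,9,12)
river: ρ → (12,15,-7)
river: ρ → (-7,13,14)
river: ρ → (14,15,-6)
river: ρ → (-6,21,5)
river: ρ → (5,19,-10)
closes: descent 2, river 16
min |a| on river = 3

3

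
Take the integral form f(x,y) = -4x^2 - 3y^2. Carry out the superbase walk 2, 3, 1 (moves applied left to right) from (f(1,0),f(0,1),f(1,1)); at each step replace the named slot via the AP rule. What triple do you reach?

start (-4,-3,-7) = (f(1,0),f(0,1),f(1,1))
replace slot 2: 2·((-4)+(-7)) − (-3) = -19 → (-4,-19,-7)
replace slot 3: 2·((-4)+(-19)) − (-7) = -39 → (-4,-19,-39)
replace slot 1: 2·((-19)+(-39)) − (-4) = -112 → (-112,-19,-39)

-112,-19,-39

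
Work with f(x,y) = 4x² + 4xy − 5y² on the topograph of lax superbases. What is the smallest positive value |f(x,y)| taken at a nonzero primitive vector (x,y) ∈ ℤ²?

river: ρ → (-5,6,3)
river: ρ → (3,6,-5)
river: ρ → (-5,4,4)
river: ρ → (4,4,-5)
closes: descent 0, river 4
min |a| on river = 3

3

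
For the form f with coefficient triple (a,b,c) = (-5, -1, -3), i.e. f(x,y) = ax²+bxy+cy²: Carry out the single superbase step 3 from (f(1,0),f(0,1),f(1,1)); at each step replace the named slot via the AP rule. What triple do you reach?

start (-5,-3,-9) = (f(1,0),f(0,1),f(1,1))
replace slot 3: 2·((-5)+(-3)) − (-9) = -7 → (-5,-3,-7)

-5,-3,-7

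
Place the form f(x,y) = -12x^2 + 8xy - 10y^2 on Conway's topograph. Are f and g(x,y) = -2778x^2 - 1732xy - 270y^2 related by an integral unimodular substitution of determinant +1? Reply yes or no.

D₁ = -416, D₂ = -416
f is negative-definite; reduce −f:
−f: flip: (12,-8,10)→(10,8,12)
−f: reduced (well bottom): (10,8,12) with a≤c, −a<b≤a
flip sign back: reduced form of f is (-10,-8,-12)
g is negative-definite; reduce −g:
−g: flip: (2778,1732,270)→(270,-1732,2778)
−g: translate: b→-112 (≡-1732 mod 540), so (270,-1732,2778)→(270,-112,12)
−g: flip: (270,-112,12)→(12,112,270)
−g: translate: b→-8 (≡112 mod 24), so (12,112,270)→(12,-8,10)
−g: flip: (12,-8,10)→(10,8,12)
−g: reduced (well bottom): (10,8,12) with a≤c, −a<b≤a
flip sign back: reduced form of g is (-10,-8,-12)
reduced forms (-10, -8, -12) vs (-10, -8, -12) ⇒ equivalent

yes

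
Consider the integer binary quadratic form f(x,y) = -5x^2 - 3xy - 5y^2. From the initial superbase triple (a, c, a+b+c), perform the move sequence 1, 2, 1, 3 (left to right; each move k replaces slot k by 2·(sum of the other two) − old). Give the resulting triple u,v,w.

start (-5,-5,-13) = (f(1,0),f(0,1),f(1,1))
replace slot 1: 2·((-5)+(-13)) − (-5) = -31 → (-31,-5,-13)
replace slot 2: 2·((-31)+(-13)) − (-5) = -83 → (-31,-83,-13)
replace slot 1: 2·((-83)+(-13)) − (-31) = -161 → (-161,-83,-13)
replace slot 3: 2·((-161)+(-83)) − (-13) = -475 → (-161,-83,-475)

-161,-83,-475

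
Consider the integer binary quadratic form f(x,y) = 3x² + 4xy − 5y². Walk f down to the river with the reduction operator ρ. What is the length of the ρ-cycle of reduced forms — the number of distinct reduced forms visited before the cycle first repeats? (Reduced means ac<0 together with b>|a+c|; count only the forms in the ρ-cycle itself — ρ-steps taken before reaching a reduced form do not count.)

D = 76, ⌊√D⌋ = 8
river: ρ → (-5,6,2)
river: ρ → (2,6,-5)
river: ρ → (-5,4,3)
river: ρ → (3,8,-1)
river: ρ → (-1,8,3)
river: ρ → (3,4,-5)
ρ-cycle length = 6 (tail of 0 descent steps not counted)

6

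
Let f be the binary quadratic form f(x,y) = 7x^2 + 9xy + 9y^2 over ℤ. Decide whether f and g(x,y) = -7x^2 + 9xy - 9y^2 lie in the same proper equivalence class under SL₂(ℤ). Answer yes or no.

D₁ = -171, D₂ = -171
f: translate: b→-5 (≡9 mod 14), so (7,9,9)→(7,-5,7)
f: flip: (7,-5,7)→(7,5,7)
f: reduced (well bottom): (7,5,7) with a≤c, −a<b≤a
g is negative-definite; reduce −g:
−g: translate: b→5 (≡-9 mod 14), so (7,-9,9)→(7,5,7)
−g: reduced (well bottom): (7,5,7) with a≤c, −a<b≤a
flip sign back: reduced form of g is (-7,-5,-7)
reduced forms (7, 5, 7) vs (-7, -5, -7) ⇒ inequivalent

no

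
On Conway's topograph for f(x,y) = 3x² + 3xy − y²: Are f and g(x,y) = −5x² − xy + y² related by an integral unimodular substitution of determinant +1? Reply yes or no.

D₁ = 21, D₂ = 21
river cycle of f (length 2): (-1, 3, 3), (3, 3, -1)
river cycle of g (length 2): (1, 3, -3), (-3, 3, 1)
cycles differ ⇒ inequivalent

no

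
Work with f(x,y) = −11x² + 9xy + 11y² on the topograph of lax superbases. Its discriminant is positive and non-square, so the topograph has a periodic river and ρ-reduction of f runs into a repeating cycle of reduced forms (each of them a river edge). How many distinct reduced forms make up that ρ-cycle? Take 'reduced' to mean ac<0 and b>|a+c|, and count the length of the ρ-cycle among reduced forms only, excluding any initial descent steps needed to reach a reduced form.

D = 565, ⌊√D⌋ = 23
river: ρ → (11,13,-9)
river: ρ → (-9,23,1)
river: ρ → (1,23,-9)
river: ρ → (-9,13,11)
river: ρ → (11,9,-11)
river: ρ → (-11,13,9)
river: ρ → (9,23,-1)
river: ρ → (-1,23,9)
river: ρ → (9,13,-11)
river: ρ → (-11,9,11)
ρ-cycle length = 10 (tail of 0 descent steps not counted)

10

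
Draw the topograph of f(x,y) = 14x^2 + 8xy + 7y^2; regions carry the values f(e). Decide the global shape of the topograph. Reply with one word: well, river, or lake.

D = b²−4ac = 8² − 4·14·7 = -328
D < 0 ⇒ definite ⇒ every region one sign ⇒ single well

well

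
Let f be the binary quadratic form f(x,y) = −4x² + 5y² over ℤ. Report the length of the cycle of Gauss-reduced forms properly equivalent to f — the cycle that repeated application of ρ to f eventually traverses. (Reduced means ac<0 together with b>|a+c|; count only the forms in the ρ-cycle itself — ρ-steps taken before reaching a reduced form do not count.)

D = 80, ⌊√D⌋ = 8
descent: ρ → (5,0,-4)
descent: ρ → (-4,8,1)  [lands on river]
river: ρ → (1,8,-4)
ρ-cycle length = 2 (tail of 2 descent steps not counted)

2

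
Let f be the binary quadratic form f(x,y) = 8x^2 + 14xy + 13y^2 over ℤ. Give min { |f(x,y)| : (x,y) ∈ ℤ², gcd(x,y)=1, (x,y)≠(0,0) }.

translate: b→-2 (≡14 mod 16), so (8,14,13)→(8,-2,7)
flip: (8,-2,7)→(7,2,8)
reduced (well bottom): (7,2,8) with a≤c, −a<b≤a
well minimum = a = 7

7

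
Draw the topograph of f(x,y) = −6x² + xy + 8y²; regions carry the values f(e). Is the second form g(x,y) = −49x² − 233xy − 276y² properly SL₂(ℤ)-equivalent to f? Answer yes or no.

D₁ = 193, D₂ = 193
river cycle of f (length 30): (-6, 13, 1), (1, 13, -6), (-6, 11, 3), (3, 13, -2), (-2, 11, 9), (9, 7, -4), (-4, 9, 7), (7, 5, -6), (-6, 7, 6), (6, 5, -7), … (20 more)
river cycle of g (length 30): (-6, 13, 1), (1, 13, -6), (-6, 11, 3), (3, 13, -2), (-2, 11, 9), (9, 7, -4), (-4, 9, 7), (7, 5, -6), (-6, 7, 6), (6, 5, -7), … (20 more)
cycles coincide ⇒ equivalent

yes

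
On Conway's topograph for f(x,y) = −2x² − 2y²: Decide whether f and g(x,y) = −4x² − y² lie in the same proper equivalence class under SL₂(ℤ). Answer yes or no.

D₁ = -16, D₂ = -16
f is negative-definite; reduce −f:
−f: reduced (well bottom): (2,0,2) with a≤c, −a<b≤a
flip sign back: reduced form of f is (-2,0,-2)
g is negative-definite; reduce −g:
−g: flip: (4,0,1)→(1,0,4)
−g: reduced (well bottom): (1,0,4) with a≤c, −a<b≤a
flip sign back: reduced form of g is (-1,0,-4)
reduced forms (-2, 0, -2) vs (-1, 0, -4) ⇒ inequivalent

no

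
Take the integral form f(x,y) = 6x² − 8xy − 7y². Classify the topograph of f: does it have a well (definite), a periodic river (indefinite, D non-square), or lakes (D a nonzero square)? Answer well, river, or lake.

D = b²−4ac = (-8)² − 4·6·(-7) = 232
D > 0 non-square ⇒ indefinite ⇒ periodic river

river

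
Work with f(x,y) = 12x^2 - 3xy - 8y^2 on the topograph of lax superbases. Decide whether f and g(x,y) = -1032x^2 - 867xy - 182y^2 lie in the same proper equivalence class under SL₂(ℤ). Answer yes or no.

D₁ = 393, D₂ = 393
river cycle of f (length 16): (-8, 19, 1), (1, 19, -8), (-8, 13, 7), (7, 15, -6), (-6, 9, 13), (13, 17, -2), (-2, 19, 4), (4, 13, -14), (-14, 15, 3), (3, 15, -14), … (6 more)
river cycle of g (length 16): (1, 19, -8), (-8, 13, 7), (7, 15, -6), (-6, 9, 13), (13, 17, -2), (-2, 19, 4), (4, 13, -14), (-14, 15, 3), (3, 15, -14), (-14, 13, 4), … (6 more)
cycles coincide ⇒ equivalent

yes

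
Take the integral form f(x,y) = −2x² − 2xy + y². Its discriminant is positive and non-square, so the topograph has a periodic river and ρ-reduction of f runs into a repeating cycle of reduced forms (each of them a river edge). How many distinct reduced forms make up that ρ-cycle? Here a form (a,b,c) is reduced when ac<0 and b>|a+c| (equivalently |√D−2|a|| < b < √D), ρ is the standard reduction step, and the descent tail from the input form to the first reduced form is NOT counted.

D = 12, ⌊√D⌋ = 3
descent: ρ → (1,2,-2)  [lands on river]
river: ρ → (-2,2,1)
ρ-cycle length = 2 (tail of 1 descent step not counted)

2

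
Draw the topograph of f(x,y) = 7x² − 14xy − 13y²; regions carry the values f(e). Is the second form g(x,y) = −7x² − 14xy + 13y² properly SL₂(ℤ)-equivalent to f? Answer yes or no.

D₁ = 560, D₂ = 560
river cycle of f (length 6): (-13, 14, 7), (7, 14, -13), (-13, 12, 8), (8, 20, -5), (-5, 20, 8), (8, 12, -13)
river cycle of g (length 6): (13, 14, -7), (-7, 14, 13), (13, 12, -8), (-8, 20, 5), (5, 20, -8), (-8, 12, 13)
cycles differ ⇒ inequivalent

no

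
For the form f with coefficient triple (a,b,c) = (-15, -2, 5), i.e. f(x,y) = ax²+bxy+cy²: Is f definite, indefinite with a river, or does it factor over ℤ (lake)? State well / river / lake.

D = b²−4ac = (-2)² − 4·(-15)·5 = 304
D > 0 non-square ⇒ indefinite ⇒ periodic river

river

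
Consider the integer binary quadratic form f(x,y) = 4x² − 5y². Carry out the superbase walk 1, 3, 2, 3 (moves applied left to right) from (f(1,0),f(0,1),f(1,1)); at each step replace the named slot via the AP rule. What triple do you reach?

start (4,-5,-1) = (f(1,0),f(0,1),f(1,1))
replace slot 1: 2·((-5)+(-1)) − 4 = -16 → (-16,-5,-1)
replace slot 3: 2·((-16)+(-5)) − (-1) = -41 → (-16,-5,-41)
replace slot 2: 2·((-16)+(-41)) − (-5) = -109 → (-16,-109,-41)
replace slot 3: 2·((-16)+(-109)) − (-41) = -209 → (-16,-109,-209)

-16,-109,-209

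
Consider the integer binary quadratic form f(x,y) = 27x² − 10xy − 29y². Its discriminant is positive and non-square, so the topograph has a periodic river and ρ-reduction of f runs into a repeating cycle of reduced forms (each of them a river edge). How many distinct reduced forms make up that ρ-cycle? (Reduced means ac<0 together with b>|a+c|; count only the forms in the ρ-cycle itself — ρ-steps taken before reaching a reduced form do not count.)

D = 3232, ⌊√D⌋ = 56
descent: ρ → (-29,10,27)  [lands on river]
river: ρ → (27,44,-12)
river: ρ → (-12,52,11)
river: ρ → (11,36,-44)
river: ρ → (-44,52,3)
river: ρ → (3,56,-8)
river: ρ → (-8,56,3)
river: ρ → (3,52,-44)
river: ρ → (-44,36,11)
river: ρ → (11,52,-12)
river: ρ → (-12,44,27)
river: ρ → (27,10,-29)
river: ρ → (-29,48,8)
river: ρ → (8,48,-29)
ρ-cycle length = 14 (tail of 1 descent step not counted)

14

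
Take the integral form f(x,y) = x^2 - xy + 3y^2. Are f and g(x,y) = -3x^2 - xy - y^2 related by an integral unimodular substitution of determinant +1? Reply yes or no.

D₁ = -11, D₂ = -11
f: translate: b→1 (≡-1 mod 2), so (1,-1,3)→(1,1,3)
f: reduced (well bottom): (1,1,3) with a≤c, −a<b≤a
g is negative-definite; reduce −g:
−g: flip: (3,1,1)→(1,-1,3)
−g: translate: b→1 (≡-1 mod 2), so (1,-1,3)→(1,1,3)
−g: reduced (well bottom): (1,1,3) with a≤c, −a<b≤a
flip sign back: reduced form of g is (-1,-1,-3)
reduced forms (1, 1, 3) vs (-1, -1, -3) ⇒ inequivalent

no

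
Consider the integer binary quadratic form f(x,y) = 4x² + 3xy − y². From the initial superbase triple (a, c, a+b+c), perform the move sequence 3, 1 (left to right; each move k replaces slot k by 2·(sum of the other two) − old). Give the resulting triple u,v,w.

start (4,-1,6) = (f(1,0),f(0,1),f(1,1))
replace slot 3: 2·(4+(-1)) − 6 = 0 → (4,-1,0)
replace slot 1: 2·((-1)+0) − 4 = -6 → (-6,-1,0)

-6,-1,0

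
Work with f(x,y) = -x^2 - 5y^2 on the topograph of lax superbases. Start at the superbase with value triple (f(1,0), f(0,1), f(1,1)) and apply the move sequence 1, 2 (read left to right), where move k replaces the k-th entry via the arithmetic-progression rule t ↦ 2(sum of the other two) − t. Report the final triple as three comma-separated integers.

start (-1,-5,-6) = (f(1,0),f(0,1),f(1,1))
replace slot 1: 2·((-5)+(-6)) − (-1) = -21 → (-21,-5,-6)
replace slot 2: 2·((-21)+(-6)) − (-5) = -49 → (-21,-49,-6)

-21,-49,-6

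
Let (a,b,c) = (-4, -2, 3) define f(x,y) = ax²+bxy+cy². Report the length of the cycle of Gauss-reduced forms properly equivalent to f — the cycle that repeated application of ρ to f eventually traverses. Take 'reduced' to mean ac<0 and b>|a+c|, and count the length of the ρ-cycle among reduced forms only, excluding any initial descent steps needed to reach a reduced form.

D = 52, ⌊√D⌋ = 7
descent: ρ → (3,2,-4)  [lands on river]
river: ρ → (-4,6,1)
river: ρ → (1,6,-4)
river: ρ → (-4,2,3)
river: ρ → (3,4,-3)
river: ρ → (-3,2,4)
river: ρ → (4,6,-1)
river: ρ → (-1,6,4)
river: ρ → (4,2,-3)
river: ρ → (-3,4,3)
ρ-cycle length = 10 (tail of 1 descent step not counted)

10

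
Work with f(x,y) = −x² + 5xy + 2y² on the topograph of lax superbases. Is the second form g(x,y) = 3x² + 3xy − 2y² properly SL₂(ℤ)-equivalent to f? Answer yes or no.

D₁ = 33, D₂ = 33
river cycle of f (length 4): (2, 3, -3), (-3, 3, 2), (2, 5, -1), (-1, 5, 2)
river cycle of g (length 4): (-2, 5, 1), (1, 5, -2), (-2, 3, 3), (3, 3, -2)
cycles differ ⇒ inequivalent

no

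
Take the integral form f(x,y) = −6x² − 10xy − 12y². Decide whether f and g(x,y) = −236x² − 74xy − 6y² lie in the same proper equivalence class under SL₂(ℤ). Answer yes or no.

D₁ = -188, D₂ = -188
f is negative-definite; reduce −f:
−f: translate: b→-2 (≡10 mod 12), so (6,10,12)→(6,-2,8)
−f: reduced (well bottom): (6,-2,8) with a≤c, −a<b≤a
flip sign back: reduced form of f is (-6,2,-8)
g is negative-definite; reduce −g:
−g: flip: (236,74,6)→(6,-74,236)
−g: translate: b→-2 (≡-74 mod 12), so (6,-74,236)→(6,-2,8)
−g: reduced (well bottom): (6,-2,8) with a≤c, −a<b≤a
flip sign back: reduced form of g is (-6,2,-8)
reduced forms (-6, 2, -8) vs (-6, 2, -8) ⇒ equivalent

yes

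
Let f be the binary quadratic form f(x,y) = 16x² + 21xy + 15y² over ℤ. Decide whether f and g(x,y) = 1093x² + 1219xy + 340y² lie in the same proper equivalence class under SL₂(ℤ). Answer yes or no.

D₁ = -519, D₂ = -519
f: translate: b→-11 (≡21 mod 32), so (16,21,15)→(16,-11,10)
f: flip: (16,-11,10)→(10,11,16)
f: translate: b→-9 (≡11 mod 20), so (10,11,16)→(10,-9,15)
f: reduced (well bottom): (10,-9,15) with a≤c, −a<b≤a
g: translate: b→-967 (≡1219 mod 2186), so (1093,1219,340)→(1093,-967,214)
g: flip: (1093,-967,214)→(214,967,1093)
g: translate: b→111 (≡967 mod 428), so (214,967,1093)→(214,111,15)
g: flip: (214,111,15)→(15,-111,214)
g: translate: b→9 (≡-111 mod 30), so (15,-111,214)→(15,9,10)
g: flip: (15,9,10)→(10,-9,15)
g: reduced (well bottom): (10,-9,15) with a≤c, −a<b≤a
reduced forms (10, -9, 15) vs (10, -9, 15) ⇒ equivalent

yes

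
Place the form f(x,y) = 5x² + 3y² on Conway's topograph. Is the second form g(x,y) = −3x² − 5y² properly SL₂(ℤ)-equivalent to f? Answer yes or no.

D₁ = -60, D₂ = -60
f: flip: (5,0,3)→(3,0,5)
f: reduced (well bottom): (3,0,5) with a≤c, −a<b≤a
g is negative-definite; reduce −g:
−g: reduced (well bottom): (3,0,5) with a≤c, −a<b≤a
flip sign back: reduced form of g is (-3,0,-5)
reduced forms (3, 0, 5) vs (-3, 0, -5) ⇒ inequivalent

no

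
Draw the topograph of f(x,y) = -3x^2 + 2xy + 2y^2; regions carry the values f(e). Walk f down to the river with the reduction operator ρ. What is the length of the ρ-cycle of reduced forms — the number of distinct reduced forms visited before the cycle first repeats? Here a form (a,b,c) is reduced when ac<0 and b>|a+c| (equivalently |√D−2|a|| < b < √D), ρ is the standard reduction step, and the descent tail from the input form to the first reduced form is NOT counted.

D = 28, ⌊√D⌋ = 5
river: ρ → (2,2,-3)
river: ρ → (-3,4,1)
river: ρ → (1,4,-3)
river: ρ → (-3,2,2)
ρ-cycle length = 4 (tail of 0 descent steps not counted)

4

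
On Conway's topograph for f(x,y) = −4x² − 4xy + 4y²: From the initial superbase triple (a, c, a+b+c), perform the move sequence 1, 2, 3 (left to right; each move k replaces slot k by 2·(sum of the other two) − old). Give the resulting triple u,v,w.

start (-4,4,-4) = (f(1,0),f(0,1),f(1,1))
replace slot 1: 2·(4+(-4)) − (-4) = 4 → (4,4,-4)
replace slot 2: 2·(4+(-4)) − 4 = -4 → (4,-4,-4)
replace slot 3: 2·(4+(-4)) − (-4) = 4 → (4,-4,4)

4,-4,4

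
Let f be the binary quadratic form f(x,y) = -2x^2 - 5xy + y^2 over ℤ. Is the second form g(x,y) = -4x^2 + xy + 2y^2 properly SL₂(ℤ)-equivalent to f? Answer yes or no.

D₁ = 33, D₂ = 33
river cycle of f (length 4): (1, 5, -2), (-2, 3, 3), (3, 3, -2), (-2, 5, 1)
river cycle of g (length 4): (2, 3, -3), (-3, 3, 2), (2, 5, -1), (-1, 5, 2)
cycles differ ⇒ inequivalent

no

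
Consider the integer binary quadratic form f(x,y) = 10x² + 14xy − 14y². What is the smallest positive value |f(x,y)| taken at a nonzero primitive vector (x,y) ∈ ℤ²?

river: ρ → (-14,14,10)
river: ρ → (10,26,-2)
river: ρ → (-2,26,10)
river: ρ → (10,14,-14)
closes: descent 0, river 4
min |a| on river = 2

2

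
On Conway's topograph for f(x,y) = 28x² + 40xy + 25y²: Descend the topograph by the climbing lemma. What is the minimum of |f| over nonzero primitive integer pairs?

translate: b→-16 (≡40 mod 56), so (28,40,25)→(28,-16,13)
flip: (28,-16,13)→(13,16,28)
translate: b→-10 (≡16 mod 26), so (13,16,28)→(13,-10,25)
reduced (well bottom): (13,-10,25) with a≤c, −a<b≤a
well minimum = a = 13

13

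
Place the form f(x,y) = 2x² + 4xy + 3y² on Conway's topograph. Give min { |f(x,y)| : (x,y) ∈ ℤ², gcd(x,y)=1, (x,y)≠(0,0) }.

translate: b→0 (≡4 mod 4), so (2,4,3)→(2,0,1)
flip: (2,0,1)→(1,0,2)
reduced (well bottom): (1,0,2) with a≤c, −a<b≤a
well minimum = a = 1

1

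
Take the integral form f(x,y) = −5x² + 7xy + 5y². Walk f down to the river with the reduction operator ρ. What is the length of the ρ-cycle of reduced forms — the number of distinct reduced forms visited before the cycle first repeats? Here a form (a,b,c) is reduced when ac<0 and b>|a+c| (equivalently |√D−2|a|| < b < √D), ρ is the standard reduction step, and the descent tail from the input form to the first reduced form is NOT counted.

D = 149, ⌊√D⌋ = 12
river: ρ → (5,3,-7)
river: ρ → (-7,11,1)
river: ρ → (1,11,-7)
river: ρ → (-7,3,5)
river: ρ → (5,7,-5)
river: ρ → (-5,3,7)
river: ρ → (7,11,-1)
river: ρ → (-1,11,7)
river: ρ → (7,3,-5)
river: ρ → (-5,7,5)
ρ-cycle length = 10 (tail of 0 descent steps not counted)

10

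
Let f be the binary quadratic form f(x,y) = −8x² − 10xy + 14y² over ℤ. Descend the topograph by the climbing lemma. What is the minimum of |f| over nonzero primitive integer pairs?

descent: ρ → (14,10,-8)  [lands on river]
river: ρ → (-8,22,2)
river: ρ → (2,22,-8)
river: ρ → (-8,10,14)
river: ρ → (14,18,-4)
river: ρ → (-4,22,4)
river: ρ → (4,18,-14)
river: ρ → (-14,10,8)
river: ρ → (8,22,-2)
river: ρ → (-2,22,8)
river: ρ → (8,10,-14)
river: ρ → (-14,18,4)
river: ρ → (4,22,-4)
river: ρ → (-4,18,14)
closes: descent 1, river 14
min |a| on river = 2

2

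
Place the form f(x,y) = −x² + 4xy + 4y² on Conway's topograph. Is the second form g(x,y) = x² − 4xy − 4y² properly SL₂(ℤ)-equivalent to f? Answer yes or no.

D₁ = 32, D₂ = 32
river cycle of f (length 2): (4, 4, -1), (-1, 4, 4)
river cycle of g (length 2): (-4, 4, 1), (1, 4, -4)
cycles differ ⇒ inequivalent

no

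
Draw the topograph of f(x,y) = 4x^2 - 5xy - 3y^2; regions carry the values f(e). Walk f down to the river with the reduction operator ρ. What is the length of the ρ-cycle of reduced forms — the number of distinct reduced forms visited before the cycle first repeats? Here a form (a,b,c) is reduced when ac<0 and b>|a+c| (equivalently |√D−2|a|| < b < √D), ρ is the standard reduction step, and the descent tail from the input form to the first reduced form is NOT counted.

D = 73, ⌊√D⌋ = 8
descent: ρ → (-3,5,4)  [lands on river]
river: ρ → (4,3,-4)
river: ρ → (-4,5,3)
river: ρ → (3,7,-2)
river: ρ → (-2,5,6)
river: ρ → (6,7,-1)
river: ρ → (-1,7,6)
river: ρ → (6,5,-2)
river: ρ → (-2,7,3)
river: ρ → (3,5,-4)
river: ρ → (-4,3,4)
river: ρ → (4,5,-3)
river: ρ → (-3,7,2)
river: ρ → (2,5,-6)
river: ρ → (-6,7,1)
river: ρ → (1,7,-6)
river: ρ → (-6,5,2)
river: ρ → (2,7,-3)
ρ-cycle length = 18 (tail of 1 descent step not counted)

18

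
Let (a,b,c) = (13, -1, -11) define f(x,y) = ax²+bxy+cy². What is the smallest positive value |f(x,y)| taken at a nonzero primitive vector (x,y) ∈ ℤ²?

descent: ρ → (-11,23,1)  [lands on river]
river: ρ → (1,23,-11)
river: ρ → (-11,21,3)
river: ρ → (3,21,-11)
closes: descent 1, river 4
min |a| on river = 1

1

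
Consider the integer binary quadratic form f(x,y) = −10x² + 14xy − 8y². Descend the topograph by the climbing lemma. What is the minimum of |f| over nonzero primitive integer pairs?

translate: b→6 (≡-14 mod 20), so (10,-14,8)→(10,6,4)
flip: (10,6,4)→(4,-6,10)
translate: b→2 (≡-6 mod 8), so (4,-6,10)→(4,2,8)
reduced (well bottom): (4,2,8) with a≤c, −a<b≤a
well minimum |f| = |-4| = 4 (negative-definite)

4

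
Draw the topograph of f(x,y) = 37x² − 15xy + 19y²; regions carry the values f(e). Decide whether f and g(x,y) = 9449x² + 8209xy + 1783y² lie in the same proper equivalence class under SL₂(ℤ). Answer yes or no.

D₁ = -2587, D₂ = -2587
f: flip: (37,-15,19)→(19,15,37)
f: reduced (well bottom): (19,15,37) with a≤c, −a<b≤a
g: flip: (9449,8209,1783)→(1783,-8209,9449)
g: translate: b→-1077 (≡-8209 mod 3566), so (1783,-8209,9449)→(1783,-1077,163)
g: flip: (1783,-1077,163)→(163,1077,1783)
g: translate: b→99 (≡1077 mod 326), so (163,1077,1783)→(163,99,19)
g: flip: (163,99,19)→(19,-99,163)
g: translate: b→15 (≡-99 mod 38), so (19,-99,163)→(19,15,37)
g: reduced (well bottom): (19,15,37) with a≤c, −a<b≤a
reduced forms (19, 15, 37) vs (19, 15, 37) ⇒ equivalent

yes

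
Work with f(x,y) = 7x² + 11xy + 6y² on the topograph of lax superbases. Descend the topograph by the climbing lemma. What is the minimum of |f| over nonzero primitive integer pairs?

translate: b→-3 (≡11 mod 14), so (7,11,6)→(7,-3,2)
flip: (7,-3,2)→(2,3,7)
translate: b→-1 (≡3 mod 4), so (2,3,7)→(2,-1,6)
reduced (well bottom): (2,-1,6) with a≤c, −a<b≤a
well minimum = a = 2

2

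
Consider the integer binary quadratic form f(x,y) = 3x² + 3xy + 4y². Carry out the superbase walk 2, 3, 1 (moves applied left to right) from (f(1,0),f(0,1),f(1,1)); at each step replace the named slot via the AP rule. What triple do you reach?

start (3,4,10) = (f(1,0),f(0,1),f(1,1))
replace slot 2: 2·(3+10) − 4 = 22 → (3,22,10)
replace slot 3: 2·(3+22) − 10 = 40 → (3,22,40)
replace slot 1: 2·(22+40) − 3 = 121 → (121,22,40)

121,22,40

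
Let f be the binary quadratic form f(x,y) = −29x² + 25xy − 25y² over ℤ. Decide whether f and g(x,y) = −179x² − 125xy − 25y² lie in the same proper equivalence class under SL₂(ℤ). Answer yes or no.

D₁ = -2275, D₂ = -2275
f is negative-definite; reduce −f:
−f: flip: (29,-25,25)→(25,25,29)
−f: reduced (well bottom): (25,25,29) with a≤c, −a<b≤a
flip sign back: reduced form of f is (-25,-25,-29)
g is negative-definite; reduce −g:
−g: flip: (179,125,25)→(25,-125,179)
−g: translate: b→25 (≡-125 mod 50), so (25,-125,179)→(25,25,29)
−g: reduced (well bottom): (25,25,29) with a≤c, −a<b≤a
flip sign back: reduced form of g is (-25,-25,-29)
reduced forms (-25, -25, -29) vs (-25, -25, -29) ⇒ equivalent

yes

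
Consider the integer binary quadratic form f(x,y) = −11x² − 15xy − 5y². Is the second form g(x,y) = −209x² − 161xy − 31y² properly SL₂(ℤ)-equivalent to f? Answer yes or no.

D₁ = 5, D₂ = 5
river cycle of f (length 2): (-1, 1, 1), (1, 1, -1)
river cycle of g (length 2): (-1, 1, 1), (1, 1, -1)
cycles coincide ⇒ equivalent

yes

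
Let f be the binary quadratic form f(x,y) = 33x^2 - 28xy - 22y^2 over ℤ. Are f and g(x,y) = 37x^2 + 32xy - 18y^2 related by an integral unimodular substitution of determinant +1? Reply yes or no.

D₁ = 3688, D₂ = 3688
river cycle of f (length 38): (-22, 28, 33), (33, 38, -17), (-17, 30, 41), (41, 52, -6), (-6, 56, 23), (23, 36, -26), (-26, 16, 33), (33, 50, -9), (-9, 58, 9), (9, 50, -33), … (28 more)
river cycle of g (length 34): (-18, 40, 29), (29, 18, -29), (-29, 40, 18), (18, 32, -37), (-37, 42, 13), (13, 36, -46), (-46, 56, 3), (3, 58, -27), (-27, 50, 11), (11, 60, -2), … (24 more)
cycles differ ⇒ inequivalent

no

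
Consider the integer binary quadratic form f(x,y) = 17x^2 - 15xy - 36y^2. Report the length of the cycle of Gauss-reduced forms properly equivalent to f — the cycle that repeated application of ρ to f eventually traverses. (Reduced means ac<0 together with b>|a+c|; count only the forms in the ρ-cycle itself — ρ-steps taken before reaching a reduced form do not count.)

D = 2673, ⌊√D⌋ = 51
descent: ρ → (-36,15,17)
descent: ρ → (17,19,-34)  [lands on river]
river: ρ → (-34,49,2)
river: ρ → (2,51,-9)
river: ρ → (-9,39,32)
river: ρ → (32,25,-16)
river: ρ → (-16,39,18)
river: ρ → (18,33,-22)
river: ρ → (-22,11,29)
river: ρ → (29,47,-4)
river: ρ → (-4,49,17)
ρ-cycle length = 10 (tail of 2 descent steps not counted)

10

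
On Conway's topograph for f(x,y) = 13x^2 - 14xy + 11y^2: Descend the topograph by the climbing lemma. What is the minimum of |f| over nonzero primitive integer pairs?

translate: b→12 (≡-14 mod 26), so (13,-14,11)→(13,12,10)
flip: (13,12,10)→(10,-12,13)
translate: b→8 (≡-12 mod 20), so (10,-12,13)→(10,8,11)
reduced (well bottom): (10,8,11) with a≤c, −a<b≤a
well minimum = a = 10

10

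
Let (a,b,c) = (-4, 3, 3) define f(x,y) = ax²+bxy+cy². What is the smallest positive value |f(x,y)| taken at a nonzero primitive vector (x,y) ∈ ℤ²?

river: ρ → (3,3,-4)
river: ρ → (-4,5,2)
river: ρ → (2,7,-1)
river: ρ → (-1,7,2)
river: ρ → (2,5,-4)
river: ρ → (-4,3,3)
closes: descent 0, river 6
min |a| on river = 1

1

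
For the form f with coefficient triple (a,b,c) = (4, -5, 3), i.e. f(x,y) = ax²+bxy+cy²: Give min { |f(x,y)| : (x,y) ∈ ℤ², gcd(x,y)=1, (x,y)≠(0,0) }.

translate: b→3 (≡-5 mod 8), so (4,-5,3)→(4,3,2)
flip: (4,3,2)→(2,-3,4)
translate: b→1 (≡-3 mod 4), so (2,-3,4)→(2,1,3)
reduced (well bottom): (2,1,3) with a≤c, −a<b≤a
well minimum = a = 2

2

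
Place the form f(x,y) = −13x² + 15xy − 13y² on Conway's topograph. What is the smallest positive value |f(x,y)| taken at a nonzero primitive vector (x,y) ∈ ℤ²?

translate: b→11 (≡-15 mod 26), so (13,-15,13)→(13,11,11)
flip: (13,11,11)→(11,-11,13)
translate: b→11 (≡-11 mod 22), so (11,-11,13)→(11,11,13)
reduced (well bottom): (11,11,13) with a≤c, −a<b≤a
well minimum |f| = |-11| = 11 (negative-definite)

11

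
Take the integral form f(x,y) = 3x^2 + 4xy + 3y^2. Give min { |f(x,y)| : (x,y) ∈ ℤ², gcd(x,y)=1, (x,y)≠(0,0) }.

translate: b→-2 (≡4 mod 6), so (3,4,3)→(3,-2,2)
flip: (3,-2,2)→(2,2,3)
reduced (well bottom): (2,2,3) with a≤c, −a<b≤a
well minimum = a = 2

2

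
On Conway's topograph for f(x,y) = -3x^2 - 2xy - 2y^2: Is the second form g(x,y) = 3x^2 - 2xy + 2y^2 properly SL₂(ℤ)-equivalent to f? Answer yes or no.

D₁ = -20, D₂ = -20
f is negative-definite; reduce −f:
−f: flip: (3,2,2)→(2,-2,3)
−f: translate: b→2 (≡-2 mod 4), so (2,-2,3)→(2,2,3)
−f: reduced (well bottom): (2,2,3) with a≤c, −a<b≤a
flip sign back: reduced form of f is (-2,-2,-3)
g: flip: (3,-2,2)→(2,2,3)
g: reduced (well bottom): (2,2,3) with a≤c, −a<b≤a
reduced forms (-2, -2, -3) vs (2, 2, 3) ⇒ inequivalent

no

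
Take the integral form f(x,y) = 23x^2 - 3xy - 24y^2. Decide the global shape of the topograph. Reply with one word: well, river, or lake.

D = b²−4ac = (-3)² − 4·23·(-24) = 2217
D > 0 non-square ⇒ indefinite ⇒ periodic river

river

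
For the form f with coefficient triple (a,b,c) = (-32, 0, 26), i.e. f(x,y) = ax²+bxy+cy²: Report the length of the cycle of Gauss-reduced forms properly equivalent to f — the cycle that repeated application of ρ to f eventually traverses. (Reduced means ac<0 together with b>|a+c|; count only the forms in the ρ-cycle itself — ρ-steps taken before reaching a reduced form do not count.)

D = 3328, ⌊√D⌋ = 57
descent: ρ → (26,52,-6)  [lands on river]
river: ρ → (-6,56,8)
river: ρ → (8,56,-6)
river: ρ → (-6,52,26)
ρ-cycle length = 4 (tail of 1 descent step not counted)

4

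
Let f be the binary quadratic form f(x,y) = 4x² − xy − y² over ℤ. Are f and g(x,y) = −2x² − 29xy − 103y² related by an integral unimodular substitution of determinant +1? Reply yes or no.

D₁ = 17, D₂ = 17
river cycle of f (length 6): (-1, 3, 2), (2, 1, -2), (-2, 3, 1), (1, 3, -2), (-2, 1, 2), (2, 3, -1)
river cycle of g (length 6): (-2, 3, 1), (1, 3, -2), (-2, 1, 2), (2, 3, -1), (-1, 3, 2), (2, 1, -2)
cycles coincide ⇒ equivalent

yes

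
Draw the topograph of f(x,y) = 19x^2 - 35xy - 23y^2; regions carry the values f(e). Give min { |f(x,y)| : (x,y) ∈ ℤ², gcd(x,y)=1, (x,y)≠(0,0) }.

descent: ρ → (-23,35,19)  [lands on river]
river: ρ → (19,41,-17)
river: ρ → (-17,27,33)
river: ρ → (33,39,-11)
river: ρ → (-11,49,13)
river: ρ → (13,29,-41)
river: ρ → (-41,53,1)
river: ρ → (1,53,-41)
river: ρ → (-41,29,13)
river: ρ → (13,49,-11)
river: ρ → (-11,39,33)
river: ρ → (33,27,-17)
river: ρ → (-17,41,19)
river: ρ → (19,35,-23)
river: ρ → (-23,11,31)
river: ρ → (31,51,-3)
river: ρ → (-3,51,31)
river: ρ → (31,11,-23)
closes: descent 1, river 18
min |a| on river = 1

1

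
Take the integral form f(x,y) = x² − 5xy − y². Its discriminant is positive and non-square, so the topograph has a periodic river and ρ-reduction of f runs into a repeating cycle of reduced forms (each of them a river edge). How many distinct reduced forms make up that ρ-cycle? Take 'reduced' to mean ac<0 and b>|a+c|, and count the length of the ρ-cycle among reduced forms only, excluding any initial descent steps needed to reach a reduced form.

D = 29, ⌊√D⌋ = 5
descent: ρ → (-1,5,1)  [lands on river]
river: ρ → (1,5,-1)
ρ-cycle length = 2 (tail of 1 descent step not counted)

2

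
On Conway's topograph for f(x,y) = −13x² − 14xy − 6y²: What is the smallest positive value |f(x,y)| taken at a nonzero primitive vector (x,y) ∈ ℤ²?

translate: b→-12 (≡14 mod 26), so (13,14,6)→(13,-12,5)
flip: (13,-12,5)→(5,12,13)
translate: b→2 (≡12 mod 10), so (5,12,13)→(5,2,6)
reduced (well bottom): (5,2,6) with a≤c, −a<b≤a
well minimum |f| = |-5| = 5 (negative-definite)

5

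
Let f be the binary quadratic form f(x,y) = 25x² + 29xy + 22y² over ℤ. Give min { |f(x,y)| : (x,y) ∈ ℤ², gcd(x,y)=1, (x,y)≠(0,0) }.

translate: b→-21 (≡29 mod 50), so (25,29,22)→(25,-21,18)
flip: (25,-21,18)→(18,21,25)
translate: b→-15 (≡21 mod 36), so (18,21,25)→(18,-15,22)
reduced (well bottom): (18,-15,22) with a≤c, −a<b≤a
well minimum = a = 18

18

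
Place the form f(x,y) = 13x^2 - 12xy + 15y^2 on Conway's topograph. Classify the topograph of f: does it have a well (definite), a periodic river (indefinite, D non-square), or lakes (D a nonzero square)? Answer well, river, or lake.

D = b²−4ac = (-12)² − 4·13·15 = -636
D < 0 ⇒ definite ⇒ every region one sign ⇒ single well

well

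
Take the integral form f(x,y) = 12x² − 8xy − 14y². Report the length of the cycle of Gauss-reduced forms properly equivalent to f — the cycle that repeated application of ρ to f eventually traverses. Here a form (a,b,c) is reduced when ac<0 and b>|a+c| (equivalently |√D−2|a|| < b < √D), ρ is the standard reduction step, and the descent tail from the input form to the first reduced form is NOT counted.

D = 736, ⌊√D⌋ = 27
descent: ρ → (-14,8,12)  [lands on river]
river: ρ → (12,16,-10)
river: ρ → (-10,24,4)
river: ρ → (4,24,-10)
river: ρ → (-10,16,12)
river: ρ → (12,8,-14)
river: ρ → (-14,20,6)
river: ρ → (6,16,-20)
river: ρ → (-20,24,2)
river: ρ → (2,24,-20)
river: ρ → (-20,16,6)
river: ρ → (6,20,-14)
ρ-cycle length = 12 (tail of 1 descent step not counted)

12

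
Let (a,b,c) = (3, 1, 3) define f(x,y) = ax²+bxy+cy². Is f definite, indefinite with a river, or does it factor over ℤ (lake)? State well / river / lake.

D = b²−4ac = 1² − 4·3·3 = -35
D < 0 ⇒ definite ⇒ every region one sign ⇒ single well

well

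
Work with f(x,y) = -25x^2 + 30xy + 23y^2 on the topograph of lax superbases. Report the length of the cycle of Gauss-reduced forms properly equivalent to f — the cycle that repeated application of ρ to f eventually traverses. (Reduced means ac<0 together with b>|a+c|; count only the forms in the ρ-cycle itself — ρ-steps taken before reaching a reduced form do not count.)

D = 3200, ⌊√D⌋ = 56
river: ρ → (23,16,-32)
river: ρ → (-32,48,7)
river: ρ → (7,50,-25)
river: ρ → (-25,50,7)
river: ρ → (7,48,-32)
river: ρ → (-32,16,23)
river: ρ → (23,30,-25)
river: ρ → (-25,20,28)
river: ρ → (28,36,-17)
river: ρ → (-17,32,32)
river: ρ → (32,32,-17)
river: ρ → (-17,36,28)
river: ρ → (28,20,-25)
river: ρ → (-25,30,23)
ρ-cycle length = 14 (tail of 0 descent steps not counted)

14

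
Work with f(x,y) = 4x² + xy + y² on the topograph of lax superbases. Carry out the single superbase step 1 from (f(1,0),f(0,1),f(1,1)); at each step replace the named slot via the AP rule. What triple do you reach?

start (4,1,6) = (f(1,0),f(0,1),f(1,1))
replace slot 1: 2·(1+6) − 4 = 10 → (10,1,6)

10,1,6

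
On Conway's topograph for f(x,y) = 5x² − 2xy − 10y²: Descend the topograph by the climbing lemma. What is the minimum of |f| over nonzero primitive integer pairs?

descent: ρ → (-10,2,5)
descent: ρ → (5,8,-7)  [lands on river]
river: ρ → (-7,6,6)
river: ρ → (6,6,-7)
river: ρ → (-7,8,5)
river: ρ → (5,12,-3)
river: ρ → (-3,12,5)
closes: descent 2, river 6
min |a| on river = 3

3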